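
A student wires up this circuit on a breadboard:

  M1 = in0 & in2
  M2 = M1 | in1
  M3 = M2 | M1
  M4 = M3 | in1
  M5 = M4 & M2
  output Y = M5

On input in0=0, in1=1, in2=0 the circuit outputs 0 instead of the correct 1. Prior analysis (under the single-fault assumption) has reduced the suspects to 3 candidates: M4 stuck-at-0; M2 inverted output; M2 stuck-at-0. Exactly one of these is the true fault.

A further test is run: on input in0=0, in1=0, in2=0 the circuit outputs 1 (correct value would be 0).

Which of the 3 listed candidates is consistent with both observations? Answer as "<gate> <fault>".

M2 inverted output

Evaluate each candidate on input in0=0, in1=0, in2=0:
  M4 stuck-at-0: M1=0, M2=0, M3=0, M4=0 [stuck-at-0], M5=0 → 0 — eliminated
  M2 inverted output: M1=0, M2=1 [inverted output], M3=1, M4=1, M5=1 → 1 — matches
  M2 stuck-at-0: M1=0, M2=0 [stuck-at-0], M3=0, M4=0, M5=0 → 0 — eliminated
Only M2 inverted output reproduces the observed 1.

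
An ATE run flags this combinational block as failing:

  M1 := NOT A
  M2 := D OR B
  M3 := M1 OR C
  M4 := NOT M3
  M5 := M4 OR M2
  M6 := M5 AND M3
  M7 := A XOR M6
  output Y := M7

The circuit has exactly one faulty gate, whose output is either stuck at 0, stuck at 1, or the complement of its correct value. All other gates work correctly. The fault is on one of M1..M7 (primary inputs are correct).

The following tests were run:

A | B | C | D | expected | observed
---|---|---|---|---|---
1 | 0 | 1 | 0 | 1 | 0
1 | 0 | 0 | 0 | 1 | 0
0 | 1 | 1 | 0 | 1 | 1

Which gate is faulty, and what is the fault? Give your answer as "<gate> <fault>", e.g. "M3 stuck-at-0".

M6 stuck-at-1

Fault-free values for test 1 (A=1, B=0, C=1, D=0): M1=0, M2=0, M3=1, M4=0, M5=0, M6=0, M7=1, giving Y=1. Observed 0.
Test 1: faults giving observed 0 are {M2 stuck-at-1, M2 inverted output, M4 stuck-at-1, M4 inverted output, M5 stuck-at-1, M5 inverted output, M6 stuck-at-1, M6 inverted output, M7 stuck-at-0, M7 inverted output}.
Test 2 (A=1, B=0, C=0, D=0): fault-free M1=0, M2=0, M3=0, M4=1, M5=1, M6=0, M7=1 → 1; observed 0. Eliminates M2 stuck-at-1, M2 inverted output, M4 stuck-at-1, M4 inverted output, M5 stuck-at-1, M5 inverted output.
Test 3 (A=0, B=1, C=1, D=0): fault-free M1=1, M2=1, M3=1, M4=0, M5=1, M6=1, M7=1 → 1; observed 1. Eliminates M6 inverted output, M7 stuck-at-0, M7 inverted output.
Only M6 stuck-at-1 is consistent with every test.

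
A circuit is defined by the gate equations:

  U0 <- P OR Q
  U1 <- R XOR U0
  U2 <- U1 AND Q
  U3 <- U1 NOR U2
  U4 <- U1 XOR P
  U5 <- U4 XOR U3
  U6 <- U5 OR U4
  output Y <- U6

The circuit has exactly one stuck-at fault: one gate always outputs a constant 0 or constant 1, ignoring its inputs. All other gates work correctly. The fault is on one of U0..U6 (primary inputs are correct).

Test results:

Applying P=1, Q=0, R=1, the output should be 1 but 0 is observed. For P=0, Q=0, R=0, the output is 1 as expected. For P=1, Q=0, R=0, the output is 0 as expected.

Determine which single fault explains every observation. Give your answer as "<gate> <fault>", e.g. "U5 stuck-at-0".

Fault-free values for test 1 (P=1, Q=0, R=1): U0=1, U1=0, U2=0, U3=1, U4=1, U5=0, U6=1, giving Y=1. Observed 0.
Test 1: faults giving observed 0 are {U0 stuck-at-0, U1 stuck-at-1, U6 stuck-at-0}.
Test 2 (P=0, Q=0, R=0): fault-free U0=0, U1=0, U2=0, U3=1, U4=0, U5=1, U6=1 → 1; observed 1. Eliminates U6 stuck-at-0.
Test 3 (P=1, Q=0, R=0): fault-free U0=1, U1=1, U2=0, U3=0, U4=0, U5=0, U6=0 → 0; observed 0. Eliminates U0 stuck-at-0.
Only U1 stuck-at-1 is consistent with every test.

U1 stuck-at-1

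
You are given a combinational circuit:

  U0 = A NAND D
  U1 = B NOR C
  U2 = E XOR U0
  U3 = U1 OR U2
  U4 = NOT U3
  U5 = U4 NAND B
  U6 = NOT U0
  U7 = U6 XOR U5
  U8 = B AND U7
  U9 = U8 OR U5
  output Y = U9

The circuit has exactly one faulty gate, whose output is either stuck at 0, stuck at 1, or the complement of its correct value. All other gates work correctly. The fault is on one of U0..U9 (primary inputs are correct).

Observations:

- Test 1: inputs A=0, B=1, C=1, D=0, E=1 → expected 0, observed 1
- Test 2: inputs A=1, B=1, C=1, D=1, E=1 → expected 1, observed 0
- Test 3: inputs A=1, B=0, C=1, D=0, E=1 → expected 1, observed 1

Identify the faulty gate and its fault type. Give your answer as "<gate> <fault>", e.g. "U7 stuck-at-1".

Fault-free values for test 1 (A=0, B=1, C=1, D=0, E=1): U0=1, U1=0, U2=0, U3=0, U4=1, U5=0, U6=0, U7=0, U8=0, U9=0, giving Y=0. Observed 1.
Test 1: faults giving observed 1 are {U0 stuck-at-0, U0 inverted output, U1 stuck-at-1, U1 inverted output, U2 stuck-at-1, U2 inverted output, U3 stuck-at-1, U3 inverted output, U4 stuck-at-0, U4 inverted output, U5 stuck-at-1, U5 inverted output, U6 stuck-at-1, U6 inverted output, U7 stuck-at-1, U7 inverted output, U8 stuck-at-1, U8 inverted output, U9 stuck-at-1, U9 inverted output}.
Test 2 (A=1, B=1, C=1, D=1, E=1): fault-free U0=0, U1=0, U2=1, U3=1, U4=0, U5=1, U6=1, U7=0, U8=0, U9=1 → 1; observed 0. Eliminates U0 stuck-at-0, U1 stuck-at-1, U1 inverted output, U2 stuck-at-1, U2 inverted output, U3 stuck-at-1, U3 inverted output, U4 stuck-at-0, U4 inverted output, U5 stuck-at-1, U5 inverted output, U6 stuck-at-1, U6 inverted output, U7 stuck-at-1, U7 inverted output, U8 stuck-at-1, U8 inverted output, U9 stuck-at-1.
Test 3 (A=1, B=0, C=1, D=0, E=1): fault-free U0=1, U1=0, U2=0, U3=0, U4=1, U5=1, U6=0, U7=1, U8=0, U9=1 → 1; observed 1. Eliminates U9 inverted output.
Only U0 inverted output is consistent with every test.

U0 inverted output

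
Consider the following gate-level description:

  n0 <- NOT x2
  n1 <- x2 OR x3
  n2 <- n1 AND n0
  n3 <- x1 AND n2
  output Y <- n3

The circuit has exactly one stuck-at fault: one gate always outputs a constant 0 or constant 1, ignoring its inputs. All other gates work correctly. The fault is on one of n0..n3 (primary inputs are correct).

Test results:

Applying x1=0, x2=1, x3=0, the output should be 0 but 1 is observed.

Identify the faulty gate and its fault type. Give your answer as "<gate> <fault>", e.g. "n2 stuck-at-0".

n3 stuck-at-1

Fault-free values for test 1 (x1=0, x2=1, x3=0): n0=0, n1=1, n2=0, n3=0, giving Y=0. Observed 1.
Test 1: faults giving observed 1 are {n3 stuck-at-1}.
Only n3 stuck-at-1 is consistent with every test.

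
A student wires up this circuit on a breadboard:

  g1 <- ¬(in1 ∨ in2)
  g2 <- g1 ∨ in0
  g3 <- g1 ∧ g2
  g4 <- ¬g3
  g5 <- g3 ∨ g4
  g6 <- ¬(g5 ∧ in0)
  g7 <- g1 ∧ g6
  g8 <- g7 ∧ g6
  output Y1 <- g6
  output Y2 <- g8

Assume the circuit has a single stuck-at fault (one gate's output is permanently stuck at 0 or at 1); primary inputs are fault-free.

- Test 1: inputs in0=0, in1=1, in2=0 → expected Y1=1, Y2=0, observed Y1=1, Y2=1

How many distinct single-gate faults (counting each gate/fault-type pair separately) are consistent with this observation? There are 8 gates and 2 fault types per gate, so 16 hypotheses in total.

Fault-free: g1=0, g2=0, g3=0, g4=1, g5=1, g6=1, g7=0, g8=0 → Y1=1, Y2=0. Observed Y1=1, Y2=1.
  g1: stuck-at-1 ✓; others ✗
  g2: none of the 2 fault types match ✗
  g3: none of the 2 fault types match ✗
  g4: none of the 2 fault types match ✗
  g5: none of the 2 fault types match ✗
  g6: none of the 2 fault types match ✗
  g7: stuck-at-1 ✓; others ✗
  g8: stuck-at-1 ✓; others ✗
Consistent faults: {g1 stuck-at-1, g7 stuck-at-1, g8 stuck-at-1} — 3 in all.

3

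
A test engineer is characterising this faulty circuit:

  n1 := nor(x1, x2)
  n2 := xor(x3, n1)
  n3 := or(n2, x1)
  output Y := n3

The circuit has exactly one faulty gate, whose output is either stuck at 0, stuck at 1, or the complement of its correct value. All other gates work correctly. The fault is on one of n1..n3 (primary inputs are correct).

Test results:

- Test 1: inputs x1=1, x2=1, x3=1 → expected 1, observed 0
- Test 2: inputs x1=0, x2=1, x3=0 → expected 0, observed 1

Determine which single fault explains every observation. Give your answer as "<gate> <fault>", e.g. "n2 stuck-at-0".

n3 inverted output

Fault-free values for test 1 (x1=1, x2=1, x3=1): n1=0, n2=1, n3=1, giving Y=1. Observed 0.
Test 1: faults giving observed 0 are {n3 stuck-at-0, n3 inverted output}.
Test 2 (x1=0, x2=1, x3=0): fault-free n1=0, n2=0, n3=0 → 0; observed 1. Eliminates n3 stuck-at-0.
Only n3 inverted output is consistent with every test.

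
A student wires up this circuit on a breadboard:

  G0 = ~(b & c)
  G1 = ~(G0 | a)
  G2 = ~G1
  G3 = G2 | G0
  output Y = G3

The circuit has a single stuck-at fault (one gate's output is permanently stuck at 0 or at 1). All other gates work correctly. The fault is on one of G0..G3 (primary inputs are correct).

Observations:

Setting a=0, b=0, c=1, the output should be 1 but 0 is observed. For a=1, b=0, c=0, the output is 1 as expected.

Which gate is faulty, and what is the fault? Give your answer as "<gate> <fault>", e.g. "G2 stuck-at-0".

G0 stuck-at-0

Fault-free values for test 1 (a=0, b=0, c=1): G0=1, G1=0, G2=1, G3=1, giving Y=1. Observed 0.
Test 1: faults giving observed 0 are {G0 stuck-at-0, G3 stuck-at-0}.
Test 2 (a=1, b=0, c=0): fault-free G0=1, G1=0, G2=1, G3=1 → 1; observed 1. Eliminates G3 stuck-at-0.
Only G0 stuck-at-0 is consistent with every test.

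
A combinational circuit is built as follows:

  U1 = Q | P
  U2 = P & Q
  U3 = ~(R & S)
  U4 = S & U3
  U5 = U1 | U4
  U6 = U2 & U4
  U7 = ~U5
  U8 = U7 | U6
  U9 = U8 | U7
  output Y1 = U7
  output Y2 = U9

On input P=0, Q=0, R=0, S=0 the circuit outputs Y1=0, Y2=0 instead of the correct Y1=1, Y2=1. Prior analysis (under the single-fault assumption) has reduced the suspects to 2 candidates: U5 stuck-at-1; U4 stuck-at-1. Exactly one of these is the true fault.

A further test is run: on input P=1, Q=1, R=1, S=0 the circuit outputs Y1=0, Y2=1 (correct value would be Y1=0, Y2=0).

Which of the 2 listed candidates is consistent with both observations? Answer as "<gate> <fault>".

U4 stuck-at-1

Evaluate each candidate on input P=1, Q=1, R=1, S=0:
  U5 stuck-at-1: U1=1, U2=1, U3=1, U4=0, U5=1 [stuck-at-1], U6=0, U7=0, U8=0, U9=0 → Y1=0, Y2=0 — eliminated
  U4 stuck-at-1: U1=1, U2=1, U3=1, U4=1 [stuck-at-1], U5=1, U6=1, U7=0, U8=1, U9=1 → Y1=0, Y2=1 — matches
Only U4 stuck-at-1 reproduces the observed Y1=0, Y2=1.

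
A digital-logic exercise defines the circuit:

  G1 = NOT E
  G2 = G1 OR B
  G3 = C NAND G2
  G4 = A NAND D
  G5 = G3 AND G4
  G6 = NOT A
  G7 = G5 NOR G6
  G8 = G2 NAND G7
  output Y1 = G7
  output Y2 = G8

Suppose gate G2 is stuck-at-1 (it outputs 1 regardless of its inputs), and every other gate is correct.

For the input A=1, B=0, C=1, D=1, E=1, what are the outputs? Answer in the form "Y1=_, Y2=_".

Y1=1, Y2=0

Propagate with G2 forced: G1=0, G2=1 [stuck-at-1], G3=0, G4=0, G5=0, G6=0, G7=1, G8=0.
So the outputs are Y1=1, Y2=0. (Without the fault they would be Y1=1, Y2=1.)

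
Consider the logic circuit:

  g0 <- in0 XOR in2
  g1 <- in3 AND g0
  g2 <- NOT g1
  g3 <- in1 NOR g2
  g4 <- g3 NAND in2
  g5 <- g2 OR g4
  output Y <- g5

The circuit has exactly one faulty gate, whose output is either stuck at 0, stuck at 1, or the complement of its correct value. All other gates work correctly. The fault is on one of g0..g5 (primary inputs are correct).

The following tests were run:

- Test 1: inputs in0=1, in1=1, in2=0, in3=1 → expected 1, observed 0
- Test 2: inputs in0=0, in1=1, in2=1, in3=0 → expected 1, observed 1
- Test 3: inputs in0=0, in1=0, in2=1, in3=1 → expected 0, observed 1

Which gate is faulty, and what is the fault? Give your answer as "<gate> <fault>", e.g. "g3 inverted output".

Fault-free values for test 1 (in0=1, in1=1, in2=0, in3=1): g0=1, g1=1, g2=0, g3=0, g4=1, g5=1, giving Y=1. Observed 0.
Test 1: faults giving observed 0 are {g4 stuck-at-0, g4 inverted output, g5 stuck-at-0, g5 inverted output}.
Test 2 (in0=0, in1=1, in2=1, in3=0): fault-free g0=1, g1=0, g2=1, g3=0, g4=1, g5=1 → 1; observed 1. Eliminates g5 stuck-at-0, g5 inverted output.
Test 3 (in0=0, in1=0, in2=1, in3=1): fault-free g0=1, g1=1, g2=0, g3=1, g4=0, g5=0 → 0; observed 1. Eliminates g4 stuck-at-0.
Only g4 inverted output is consistent with every test.

g4 inverted output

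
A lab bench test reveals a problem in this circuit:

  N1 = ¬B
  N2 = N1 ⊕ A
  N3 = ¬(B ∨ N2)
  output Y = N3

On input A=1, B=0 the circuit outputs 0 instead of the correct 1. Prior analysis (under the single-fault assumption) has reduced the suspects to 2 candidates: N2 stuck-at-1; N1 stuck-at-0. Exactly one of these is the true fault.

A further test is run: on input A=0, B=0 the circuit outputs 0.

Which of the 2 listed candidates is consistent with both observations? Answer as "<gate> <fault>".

N2 stuck-at-1

Evaluate each candidate on input A=0, B=0:
  N2 stuck-at-1: N1=1, N2=1 [stuck-at-1], N3=0 → 0 — matches
  N1 stuck-at-0: N1=0 [stuck-at-0], N2=0, N3=1 → 1 — eliminated
Only N2 stuck-at-1 reproduces the observed 0.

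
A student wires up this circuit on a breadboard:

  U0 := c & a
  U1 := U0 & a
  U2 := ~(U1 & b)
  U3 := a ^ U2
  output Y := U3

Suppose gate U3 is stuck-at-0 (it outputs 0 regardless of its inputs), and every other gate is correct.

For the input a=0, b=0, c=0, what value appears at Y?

0

Propagate with U3 forced: U0=0, U1=0, U2=1, U3=0 [stuck-at-0].
So Y = 0. (Without the fault it would be 1.)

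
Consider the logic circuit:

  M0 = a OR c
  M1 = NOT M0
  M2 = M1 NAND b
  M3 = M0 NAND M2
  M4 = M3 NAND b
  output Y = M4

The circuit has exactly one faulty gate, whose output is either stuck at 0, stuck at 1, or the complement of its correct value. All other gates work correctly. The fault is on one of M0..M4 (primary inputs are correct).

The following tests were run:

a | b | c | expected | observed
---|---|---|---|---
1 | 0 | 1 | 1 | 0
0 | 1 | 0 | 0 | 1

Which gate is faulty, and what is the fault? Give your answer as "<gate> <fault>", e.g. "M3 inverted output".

M4 inverted output

Fault-free values for test 1 (a=1, b=0, c=1): M0=1, M1=0, M2=1, M3=0, M4=1, giving Y=1. Observed 0.
Test 1: faults giving observed 0 are {M4 stuck-at-0, M4 inverted output}.
Test 2 (a=0, b=1, c=0): fault-free M0=0, M1=1, M2=0, M3=1, M4=0 → 0; observed 1. Eliminates M4 stuck-at-0.
Only M4 inverted output is consistent with every test.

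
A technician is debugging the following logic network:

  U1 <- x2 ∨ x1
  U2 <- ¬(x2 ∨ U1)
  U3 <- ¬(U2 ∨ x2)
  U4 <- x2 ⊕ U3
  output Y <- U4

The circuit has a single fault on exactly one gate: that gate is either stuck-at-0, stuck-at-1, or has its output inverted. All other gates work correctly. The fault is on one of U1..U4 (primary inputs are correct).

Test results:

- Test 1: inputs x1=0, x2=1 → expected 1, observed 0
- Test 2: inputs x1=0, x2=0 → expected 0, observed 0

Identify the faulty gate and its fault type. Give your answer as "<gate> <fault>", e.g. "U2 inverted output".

Fault-free values for test 1 (x1=0, x2=1): U1=1, U2=0, U3=0, U4=1, giving Y=1. Observed 0.
Test 1: faults giving observed 0 are {U3 stuck-at-1, U3 inverted output, U4 stuck-at-0, U4 inverted output}.
Test 2 (x1=0, x2=0): fault-free U1=0, U2=1, U3=0, U4=0 → 0; observed 0. Eliminates U3 stuck-at-1, U3 inverted output, U4 inverted output.
Only U4 stuck-at-0 is consistent with every test.

U4 stuck-at-0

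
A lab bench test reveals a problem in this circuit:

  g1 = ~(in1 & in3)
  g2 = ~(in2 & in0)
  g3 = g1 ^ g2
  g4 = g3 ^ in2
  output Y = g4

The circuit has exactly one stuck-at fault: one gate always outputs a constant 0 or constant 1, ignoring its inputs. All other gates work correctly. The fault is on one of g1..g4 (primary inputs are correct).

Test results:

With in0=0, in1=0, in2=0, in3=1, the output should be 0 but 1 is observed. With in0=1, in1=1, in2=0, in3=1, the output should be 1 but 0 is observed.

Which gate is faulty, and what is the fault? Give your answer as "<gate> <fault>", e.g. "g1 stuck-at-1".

Fault-free values for test 1 (in0=0, in1=0, in2=0, in3=1): g1=1, g2=1, g3=0, g4=0, giving Y=0. Observed 1.
Test 1: faults giving observed 1 are {g1 stuck-at-0, g2 stuck-at-0, g3 stuck-at-1, g4 stuck-at-1}.
Test 2 (in0=1, in1=1, in2=0, in3=1): fault-free g1=0, g2=1, g3=1, g4=1 → 1; observed 0. Eliminates g1 stuck-at-0, g3 stuck-at-1, g4 stuck-at-1.
Only g2 stuck-at-0 is consistent with every test.

g2 stuck-at-0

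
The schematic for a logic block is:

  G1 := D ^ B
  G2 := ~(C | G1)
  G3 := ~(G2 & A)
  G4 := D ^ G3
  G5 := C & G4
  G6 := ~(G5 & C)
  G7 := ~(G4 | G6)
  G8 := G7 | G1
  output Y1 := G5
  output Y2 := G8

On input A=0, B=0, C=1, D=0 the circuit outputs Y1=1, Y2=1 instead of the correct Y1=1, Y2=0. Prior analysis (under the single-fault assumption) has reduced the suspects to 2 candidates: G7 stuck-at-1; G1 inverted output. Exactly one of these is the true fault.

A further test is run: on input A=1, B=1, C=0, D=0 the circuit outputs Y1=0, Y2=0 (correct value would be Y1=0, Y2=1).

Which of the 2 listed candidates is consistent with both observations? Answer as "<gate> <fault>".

G1 inverted output

Evaluate each candidate on input A=1, B=1, C=0, D=0:
  G7 stuck-at-1: G1=1, G2=0, G3=1, G4=1, G5=0, G6=1, G7=1 [stuck-at-1], G8=1 → Y1=0, Y2=1 — eliminated
  G1 inverted output: G1=0 [inverted output], G2=1, G3=0, G4=0, G5=0, G6=1, G7=0, G8=0 → Y1=0, Y2=0 — matches
Only G1 inverted output reproduces the observed Y1=0, Y2=0.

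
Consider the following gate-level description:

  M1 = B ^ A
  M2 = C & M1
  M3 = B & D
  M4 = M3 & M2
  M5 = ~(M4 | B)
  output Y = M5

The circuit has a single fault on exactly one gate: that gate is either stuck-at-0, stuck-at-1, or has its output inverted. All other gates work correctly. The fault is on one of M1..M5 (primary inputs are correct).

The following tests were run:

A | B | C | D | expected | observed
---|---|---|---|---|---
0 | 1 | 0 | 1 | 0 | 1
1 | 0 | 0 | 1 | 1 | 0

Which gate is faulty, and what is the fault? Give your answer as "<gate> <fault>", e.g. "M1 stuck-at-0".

M5 inverted output

Fault-free values for test 1 (A=0, B=1, C=0, D=1): M1=1, M2=0, M3=1, M4=0, M5=0, giving Y=0. Observed 1.
Test 1: faults giving observed 1 are {M5 stuck-at-1, M5 inverted output}.
Test 2 (A=1, B=0, C=0, D=1): fault-free M1=1, M2=0, M3=0, M4=0, M5=1 → 1; observed 0. Eliminates M5 stuck-at-1.
Only M5 inverted output is consistent with every test.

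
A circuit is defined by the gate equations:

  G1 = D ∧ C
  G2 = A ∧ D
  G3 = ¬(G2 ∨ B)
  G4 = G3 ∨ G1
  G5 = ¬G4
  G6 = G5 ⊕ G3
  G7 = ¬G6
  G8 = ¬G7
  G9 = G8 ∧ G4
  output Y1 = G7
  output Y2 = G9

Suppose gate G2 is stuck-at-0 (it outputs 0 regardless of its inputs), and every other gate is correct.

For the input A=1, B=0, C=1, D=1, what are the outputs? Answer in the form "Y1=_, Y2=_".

Y1=0, Y2=1

Propagate with G2 forced: G1=1, G2=0 [stuck-at-0], G3=1, G4=1, G5=0, G6=1, G7=0, G8=1, G9=1.
So the outputs are Y1=0, Y2=1. (Without the fault they would be Y1=1, Y2=0.)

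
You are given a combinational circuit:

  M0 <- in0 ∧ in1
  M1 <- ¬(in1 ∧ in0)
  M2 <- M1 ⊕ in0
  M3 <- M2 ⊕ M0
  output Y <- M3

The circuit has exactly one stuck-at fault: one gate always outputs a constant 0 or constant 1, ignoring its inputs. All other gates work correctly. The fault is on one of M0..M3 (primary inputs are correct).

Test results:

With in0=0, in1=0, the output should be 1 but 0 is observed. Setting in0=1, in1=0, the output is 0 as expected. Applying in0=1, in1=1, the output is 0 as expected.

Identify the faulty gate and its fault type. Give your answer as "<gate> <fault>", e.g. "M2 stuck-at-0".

M3 stuck-at-0

Fault-free values for test 1 (in0=0, in1=0): M0=0, M1=1, M2=1, M3=1, giving Y=1. Observed 0.
Test 1: faults giving observed 0 are {M0 stuck-at-1, M1 stuck-at-0, M2 stuck-at-0, M3 stuck-at-0}.
Test 2 (in0=1, in1=0): fault-free M0=0, M1=1, M2=0, M3=0 → 0; observed 0. Eliminates M0 stuck-at-1, M1 stuck-at-0.
Test 3 (in0=1, in1=1): fault-free M0=1, M1=0, M2=1, M3=0 → 0; observed 0. Eliminates M2 stuck-at-0.
Only M3 stuck-at-0 is consistent with every test.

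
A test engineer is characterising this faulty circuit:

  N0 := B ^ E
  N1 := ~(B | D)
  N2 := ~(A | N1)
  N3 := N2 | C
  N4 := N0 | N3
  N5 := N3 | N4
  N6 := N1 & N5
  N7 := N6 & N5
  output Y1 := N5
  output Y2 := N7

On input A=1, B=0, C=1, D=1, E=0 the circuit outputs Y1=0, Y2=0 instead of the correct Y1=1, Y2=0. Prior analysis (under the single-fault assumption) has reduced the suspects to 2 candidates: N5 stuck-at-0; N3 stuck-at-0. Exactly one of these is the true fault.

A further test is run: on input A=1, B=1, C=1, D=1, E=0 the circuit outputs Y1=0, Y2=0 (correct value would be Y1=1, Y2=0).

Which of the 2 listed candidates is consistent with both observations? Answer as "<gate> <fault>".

N5 stuck-at-0

Evaluate each candidate on input A=1, B=1, C=1, D=1, E=0:
  N5 stuck-at-0: N0=1, N1=0, N2=0, N3=1, N4=1, N5=0 [stuck-at-0], N6=0, N7=0 → Y1=0, Y2=0 — matches
  N3 stuck-at-0: N0=1, N1=0, N2=0, N3=0 [stuck-at-0], N4=1, N5=1, N6=0, N7=0 → Y1=1, Y2=0 — eliminated
Only N5 stuck-at-0 reproduces the observed Y1=0, Y2=0.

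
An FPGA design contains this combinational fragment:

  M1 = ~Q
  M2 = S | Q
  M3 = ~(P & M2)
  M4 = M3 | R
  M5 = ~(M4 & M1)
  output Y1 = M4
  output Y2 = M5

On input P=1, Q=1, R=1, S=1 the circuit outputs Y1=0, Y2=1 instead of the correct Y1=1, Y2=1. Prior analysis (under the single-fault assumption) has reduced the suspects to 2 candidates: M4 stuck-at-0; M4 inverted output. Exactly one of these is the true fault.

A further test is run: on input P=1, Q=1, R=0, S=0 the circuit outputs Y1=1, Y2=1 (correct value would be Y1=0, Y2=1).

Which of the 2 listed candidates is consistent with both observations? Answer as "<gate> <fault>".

Evaluate each candidate on input P=1, Q=1, R=0, S=0:
  M4 stuck-at-0: M1=0, M2=1, M3=0, M4=0 [stuck-at-0], M5=1 → Y1=0, Y2=1 — eliminated
  M4 inverted output: M1=0, M2=1, M3=0, M4=1 [inverted output], M5=1 → Y1=1, Y2=1 — matches
Only M4 inverted output reproduces the observed Y1=1, Y2=1.

M4 inverted output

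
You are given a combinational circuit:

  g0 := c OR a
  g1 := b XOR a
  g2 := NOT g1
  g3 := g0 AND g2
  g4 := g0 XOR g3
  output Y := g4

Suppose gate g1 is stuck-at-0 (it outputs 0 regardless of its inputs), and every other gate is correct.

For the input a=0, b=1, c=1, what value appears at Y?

Propagate with g1 forced: g0=1, g1=0 [stuck-at-0], g2=1, g3=1, g4=0.
So Y = 0. (Without the fault it would be 1.)

0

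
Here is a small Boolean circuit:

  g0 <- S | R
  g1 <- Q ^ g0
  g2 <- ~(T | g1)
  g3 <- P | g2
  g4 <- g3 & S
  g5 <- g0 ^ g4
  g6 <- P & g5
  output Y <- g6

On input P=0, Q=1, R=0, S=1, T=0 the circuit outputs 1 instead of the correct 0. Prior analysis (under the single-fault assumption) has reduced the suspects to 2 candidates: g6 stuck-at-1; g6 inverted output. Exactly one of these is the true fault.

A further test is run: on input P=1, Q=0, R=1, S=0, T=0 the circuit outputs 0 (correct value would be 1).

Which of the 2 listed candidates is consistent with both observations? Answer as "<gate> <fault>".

g6 inverted output

Evaluate each candidate on input P=1, Q=0, R=1, S=0, T=0:
  g6 stuck-at-1: g0=1, g1=1, g2=0, g3=1, g4=0, g5=1, g6=1 [stuck-at-1] → 1 — eliminated
  g6 inverted output: g0=1, g1=1, g2=0, g3=1, g4=0, g5=1, g6=0 [inverted output] → 0 — matches
Only g6 inverted output reproduces the observed 0.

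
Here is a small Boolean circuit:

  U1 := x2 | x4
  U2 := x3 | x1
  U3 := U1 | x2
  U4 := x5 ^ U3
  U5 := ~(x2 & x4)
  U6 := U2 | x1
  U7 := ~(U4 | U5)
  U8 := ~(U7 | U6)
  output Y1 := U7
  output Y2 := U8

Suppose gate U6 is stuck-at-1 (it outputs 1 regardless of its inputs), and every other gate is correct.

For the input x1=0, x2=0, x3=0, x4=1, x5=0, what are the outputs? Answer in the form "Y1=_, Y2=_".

Y1=0, Y2=0

Propagate with U6 forced: U1=1, U2=0, U3=1, U4=1, U5=1, U6=1 [stuck-at-1], U7=0, U8=0.
So the outputs are Y1=0, Y2=0. (Without the fault they would be Y1=0, Y2=1.)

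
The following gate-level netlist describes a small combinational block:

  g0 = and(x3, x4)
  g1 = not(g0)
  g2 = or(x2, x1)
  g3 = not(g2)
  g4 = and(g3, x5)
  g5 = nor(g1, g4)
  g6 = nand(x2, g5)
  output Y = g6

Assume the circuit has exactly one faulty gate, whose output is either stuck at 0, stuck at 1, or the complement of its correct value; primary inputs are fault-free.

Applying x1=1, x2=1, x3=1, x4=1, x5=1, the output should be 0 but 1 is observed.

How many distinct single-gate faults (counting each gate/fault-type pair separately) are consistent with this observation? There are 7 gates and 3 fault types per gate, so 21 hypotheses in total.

Fault-free: g0=1, g1=0, g2=1, g3=0, g4=0, g5=1, g6=0 → 0. Observed 1.
  g0: stuck-at-0, inverted output ✓; others ✗
  g1: stuck-at-1, inverted output ✓; others ✗
  g2: stuck-at-0, inverted output ✓; others ✗
  g3: stuck-at-1, inverted output ✓; others ✗
  g4: stuck-at-1, inverted output ✓; others ✗
  g5: stuck-at-0, inverted output ✓; others ✗
  g6: stuck-at-1, inverted output ✓; others ✗
Consistent faults: {g0 stuck-at-0, g0 inverted output, g1 stuck-at-1, g1 inverted output, g2 stuck-at-0, g2 inverted output, g3 stuck-at-1, g3 inverted output, g4 stuck-at-1, g4 inverted output, g5 stuck-at-0, g5 inverted output, g6 stuck-at-1, g6 inverted output} — 14 in all.

14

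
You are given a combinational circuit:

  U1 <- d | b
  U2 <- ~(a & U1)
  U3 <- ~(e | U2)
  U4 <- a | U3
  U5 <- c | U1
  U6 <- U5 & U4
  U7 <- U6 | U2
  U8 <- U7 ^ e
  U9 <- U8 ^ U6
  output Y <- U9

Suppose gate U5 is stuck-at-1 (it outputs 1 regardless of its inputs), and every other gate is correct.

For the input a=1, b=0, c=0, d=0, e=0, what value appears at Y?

0

Propagate with U5 forced: U1=0, U2=1, U3=0, U4=1, U5=1 [stuck-at-1], U6=1, U7=1, U8=1, U9=0.
So Y = 0. (Without the fault it would be 1.)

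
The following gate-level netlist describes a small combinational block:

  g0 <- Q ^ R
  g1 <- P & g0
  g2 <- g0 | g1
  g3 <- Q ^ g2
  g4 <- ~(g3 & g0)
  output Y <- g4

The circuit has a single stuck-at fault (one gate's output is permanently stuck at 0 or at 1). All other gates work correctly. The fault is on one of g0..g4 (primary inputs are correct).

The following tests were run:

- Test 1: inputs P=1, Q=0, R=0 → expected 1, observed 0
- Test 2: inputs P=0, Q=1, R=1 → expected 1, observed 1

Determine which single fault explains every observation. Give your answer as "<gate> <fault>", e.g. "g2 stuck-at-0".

Fault-free values for test 1 (P=1, Q=0, R=0): g0=0, g1=0, g2=0, g3=0, g4=1, giving Y=1. Observed 0.
Test 1: faults giving observed 0 are {g0 stuck-at-1, g4 stuck-at-0}.
Test 2 (P=0, Q=1, R=1): fault-free g0=0, g1=0, g2=0, g3=1, g4=1 → 1; observed 1. Eliminates g4 stuck-at-0.
Only g0 stuck-at-1 is consistent with every test.

g0 stuck-at-1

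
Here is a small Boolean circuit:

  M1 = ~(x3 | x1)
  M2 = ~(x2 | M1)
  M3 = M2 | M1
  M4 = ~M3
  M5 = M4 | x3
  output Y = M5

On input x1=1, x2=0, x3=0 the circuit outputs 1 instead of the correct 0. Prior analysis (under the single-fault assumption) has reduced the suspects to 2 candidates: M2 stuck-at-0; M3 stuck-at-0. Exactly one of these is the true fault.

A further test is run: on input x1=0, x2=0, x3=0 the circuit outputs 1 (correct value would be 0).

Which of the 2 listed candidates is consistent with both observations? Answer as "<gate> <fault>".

M3 stuck-at-0

Evaluate each candidate on input x1=0, x2=0, x3=0:
  M2 stuck-at-0: M1=1, M2=0 [stuck-at-0], M3=1, M4=0, M5=0 → 0 — eliminated
  M3 stuck-at-0: M1=1, M2=0, M3=0 [stuck-at-0], M4=1, M5=1 → 1 — matches
Only M3 stuck-at-0 reproduces the observed 1.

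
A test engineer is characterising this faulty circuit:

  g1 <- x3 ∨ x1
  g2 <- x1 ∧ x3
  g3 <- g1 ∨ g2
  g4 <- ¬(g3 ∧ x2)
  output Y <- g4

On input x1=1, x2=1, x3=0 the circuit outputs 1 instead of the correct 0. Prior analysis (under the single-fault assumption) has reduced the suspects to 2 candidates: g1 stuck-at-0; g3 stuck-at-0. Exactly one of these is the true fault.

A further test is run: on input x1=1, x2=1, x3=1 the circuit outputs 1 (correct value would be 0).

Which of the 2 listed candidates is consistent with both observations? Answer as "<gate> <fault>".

Evaluate each candidate on input x1=1, x2=1, x3=1:
  g1 stuck-at-0: g1=0 [stuck-at-0], g2=1, g3=1, g4=0 → 0 — eliminated
  g3 stuck-at-0: g1=1, g2=1, g3=0 [stuck-at-0], g4=1 → 1 — matches
Only g3 stuck-at-0 reproduces the observed 1.

g3 stuck-at-0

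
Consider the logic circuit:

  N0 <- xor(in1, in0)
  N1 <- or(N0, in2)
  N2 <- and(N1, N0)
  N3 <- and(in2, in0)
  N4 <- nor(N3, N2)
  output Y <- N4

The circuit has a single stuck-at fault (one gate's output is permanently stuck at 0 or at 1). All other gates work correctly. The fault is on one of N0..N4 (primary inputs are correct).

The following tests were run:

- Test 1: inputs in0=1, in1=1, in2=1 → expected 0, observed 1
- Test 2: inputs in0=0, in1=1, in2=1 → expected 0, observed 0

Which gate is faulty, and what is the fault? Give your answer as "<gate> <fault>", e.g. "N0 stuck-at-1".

N3 stuck-at-0

Fault-free values for test 1 (in0=1, in1=1, in2=1): N0=0, N1=1, N2=0, N3=1, N4=0, giving Y=0. Observed 1.
Test 1: faults giving observed 1 are {N3 stuck-at-0, N4 stuck-at-1}.
Test 2 (in0=0, in1=1, in2=1): fault-free N0=1, N1=1, N2=1, N3=0, N4=0 → 0; observed 0. Eliminates N4 stuck-at-1.
Only N3 stuck-at-0 is consistent with every test.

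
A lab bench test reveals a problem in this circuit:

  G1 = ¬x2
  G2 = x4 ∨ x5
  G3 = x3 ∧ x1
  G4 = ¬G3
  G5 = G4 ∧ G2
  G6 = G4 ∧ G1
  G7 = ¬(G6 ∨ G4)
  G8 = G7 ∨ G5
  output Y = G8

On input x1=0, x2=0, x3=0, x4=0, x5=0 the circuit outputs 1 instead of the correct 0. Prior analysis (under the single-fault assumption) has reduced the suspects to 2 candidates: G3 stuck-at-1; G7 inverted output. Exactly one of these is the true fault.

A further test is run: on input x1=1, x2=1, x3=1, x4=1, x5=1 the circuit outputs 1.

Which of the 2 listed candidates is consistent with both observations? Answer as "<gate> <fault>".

Evaluate each candidate on input x1=1, x2=1, x3=1, x4=1, x5=1:
  G3 stuck-at-1: G1=0, G2=1, G3=1 [stuck-at-1], G4=0, G5=0, G6=0, G7=1, G8=1 → 1 — matches
  G7 inverted output: G1=0, G2=1, G3=1, G4=0, G5=0, G6=0, G7=0 [inverted output], G8=0 → 0 — eliminated
Only G3 stuck-at-1 reproduces the observed 1.

G3 stuck-at-1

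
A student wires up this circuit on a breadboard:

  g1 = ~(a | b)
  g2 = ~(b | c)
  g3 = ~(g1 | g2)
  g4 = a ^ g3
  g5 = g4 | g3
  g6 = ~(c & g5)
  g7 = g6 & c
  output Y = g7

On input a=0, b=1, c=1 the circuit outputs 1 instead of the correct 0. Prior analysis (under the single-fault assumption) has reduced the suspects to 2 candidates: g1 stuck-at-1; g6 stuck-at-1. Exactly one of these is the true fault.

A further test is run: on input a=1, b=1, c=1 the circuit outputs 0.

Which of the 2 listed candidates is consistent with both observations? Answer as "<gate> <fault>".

g1 stuck-at-1

Evaluate each candidate on input a=1, b=1, c=1:
  g1 stuck-at-1: g1=1 [stuck-at-1], g2=0, g3=0, g4=1, g5=1, g6=0, g7=0 → 0 — matches
  g6 stuck-at-1: g1=0, g2=0, g3=1, g4=0, g5=1, g6=1 [stuck-at-1], g7=1 → 1 — eliminated
Only g1 stuck-at-1 reproduces the observed 0.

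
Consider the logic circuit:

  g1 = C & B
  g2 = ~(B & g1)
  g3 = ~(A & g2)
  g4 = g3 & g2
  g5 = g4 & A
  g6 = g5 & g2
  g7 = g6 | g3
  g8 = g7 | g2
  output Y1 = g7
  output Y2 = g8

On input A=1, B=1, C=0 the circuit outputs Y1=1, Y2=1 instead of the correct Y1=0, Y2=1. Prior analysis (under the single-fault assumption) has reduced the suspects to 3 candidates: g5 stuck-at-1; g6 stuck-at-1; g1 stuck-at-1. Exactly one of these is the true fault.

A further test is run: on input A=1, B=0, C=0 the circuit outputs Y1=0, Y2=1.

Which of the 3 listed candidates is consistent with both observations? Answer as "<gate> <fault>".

Evaluate each candidate on input A=1, B=0, C=0:
  g5 stuck-at-1: g1=0, g2=1, g3=0, g4=0, g5=1 [stuck-at-1], g6=1, g7=1, g8=1 → Y1=1, Y2=1 — eliminated
  g6 stuck-at-1: g1=0, g2=1, g3=0, g4=0, g5=0, g6=1 [stuck-at-1], g7=1, g8=1 → Y1=1, Y2=1 — eliminated
  g1 stuck-at-1: g1=1 [stuck-at-1], g2=1, g3=0, g4=0, g5=0, g6=0, g7=0, g8=1 → Y1=0, Y2=1 — matches
Only g1 stuck-at-1 reproduces the observed Y1=0, Y2=1.

g1 stuck-at-1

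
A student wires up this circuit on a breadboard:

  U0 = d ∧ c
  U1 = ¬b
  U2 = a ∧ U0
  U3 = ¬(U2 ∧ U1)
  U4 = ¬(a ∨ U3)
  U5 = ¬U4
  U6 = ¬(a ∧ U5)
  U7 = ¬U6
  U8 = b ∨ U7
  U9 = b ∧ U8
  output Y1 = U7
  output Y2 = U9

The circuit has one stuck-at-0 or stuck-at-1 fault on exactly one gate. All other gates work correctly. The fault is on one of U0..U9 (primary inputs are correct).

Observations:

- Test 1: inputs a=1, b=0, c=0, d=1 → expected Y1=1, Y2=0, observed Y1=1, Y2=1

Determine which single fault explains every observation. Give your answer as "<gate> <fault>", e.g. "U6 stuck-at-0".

U9 stuck-at-1

Fault-free values for test 1 (a=1, b=0, c=0, d=1): U0=0, U1=1, U2=0, U3=1, U4=0, U5=1, U6=0, U7=1, U8=1, U9=0, giving Y1=1, Y2=0. Observed Y1=1, Y2=1.
Test 1: faults giving observed Y1=1, Y2=1 are {U9 stuck-at-1}.
Only U9 stuck-at-1 is consistent with every test.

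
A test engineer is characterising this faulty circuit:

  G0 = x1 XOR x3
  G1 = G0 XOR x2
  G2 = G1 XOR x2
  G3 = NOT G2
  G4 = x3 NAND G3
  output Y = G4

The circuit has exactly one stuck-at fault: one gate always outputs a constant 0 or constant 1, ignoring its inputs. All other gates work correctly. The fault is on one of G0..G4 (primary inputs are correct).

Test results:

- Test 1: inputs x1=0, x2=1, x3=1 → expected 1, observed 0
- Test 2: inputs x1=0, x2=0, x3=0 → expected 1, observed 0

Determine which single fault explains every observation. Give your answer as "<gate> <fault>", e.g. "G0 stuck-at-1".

G4 stuck-at-0

Fault-free values for test 1 (x1=0, x2=1, x3=1): G0=1, G1=0, G2=1, G3=0, G4=1, giving Y=1. Observed 0.
Test 1: faults giving observed 0 are {G0 stuck-at-0, G1 stuck-at-1, G2 stuck-at-0, G3 stuck-at-1, G4 stuck-at-0}.
Test 2 (x1=0, x2=0, x3=0): fault-free G0=0, G1=0, G2=0, G3=1, G4=1 → 1; observed 0. Eliminates G0 stuck-at-0, G1 stuck-at-1, G2 stuck-at-0, G3 stuck-at-1.
Only G4 stuck-at-0 is consistent with every test.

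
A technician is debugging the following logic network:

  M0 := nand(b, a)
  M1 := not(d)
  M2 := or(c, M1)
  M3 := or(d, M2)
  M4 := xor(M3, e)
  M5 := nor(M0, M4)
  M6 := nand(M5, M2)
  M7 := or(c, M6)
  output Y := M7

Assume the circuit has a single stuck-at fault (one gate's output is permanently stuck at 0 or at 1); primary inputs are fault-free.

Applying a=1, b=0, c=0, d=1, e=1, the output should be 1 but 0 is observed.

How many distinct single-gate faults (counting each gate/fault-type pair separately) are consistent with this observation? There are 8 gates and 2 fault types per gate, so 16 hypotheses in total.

2

Fault-free: M0=1, M1=0, M2=0, M3=1, M4=0, M5=0, M6=1, M7=1 → 1. Observed 0.
  M0: none of the 2 fault types match ✗
  M1: none of the 2 fault types match ✗
  M2: none of the 2 fault types match ✗
  M3: none of the 2 fault types match ✗
  M4: none of the 2 fault types match ✗
  M5: none of the 2 fault types match ✗
  M6: stuck-at-0 ✓; others ✗
  M7: stuck-at-0 ✓; others ✗
Consistent faults: {M6 stuck-at-0, M7 stuck-at-0} — 2 in all.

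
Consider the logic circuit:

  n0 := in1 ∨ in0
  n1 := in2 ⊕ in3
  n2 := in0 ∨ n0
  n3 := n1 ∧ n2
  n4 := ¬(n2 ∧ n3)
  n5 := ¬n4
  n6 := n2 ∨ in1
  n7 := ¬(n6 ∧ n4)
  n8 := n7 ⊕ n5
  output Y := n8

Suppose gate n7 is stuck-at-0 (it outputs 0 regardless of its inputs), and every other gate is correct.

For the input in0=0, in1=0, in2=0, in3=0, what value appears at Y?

0

Propagate with n7 forced: n0=0, n1=0, n2=0, n3=0, n4=1, n5=0, n6=0, n7=0 [stuck-at-0], n8=0.
So Y = 0. (Without the fault it would be 1.)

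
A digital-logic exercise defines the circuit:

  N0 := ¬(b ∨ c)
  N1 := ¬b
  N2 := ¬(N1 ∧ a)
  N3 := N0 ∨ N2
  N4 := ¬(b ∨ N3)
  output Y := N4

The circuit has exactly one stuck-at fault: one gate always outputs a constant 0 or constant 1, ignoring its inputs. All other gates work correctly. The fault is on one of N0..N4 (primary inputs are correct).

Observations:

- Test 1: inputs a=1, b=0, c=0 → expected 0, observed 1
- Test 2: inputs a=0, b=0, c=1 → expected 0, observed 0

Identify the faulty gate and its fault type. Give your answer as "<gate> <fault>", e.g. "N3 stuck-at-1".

Fault-free values for test 1 (a=1, b=0, c=0): N0=1, N1=1, N2=0, N3=1, N4=0, giving Y=0. Observed 1.
Test 1: faults giving observed 1 are {N0 stuck-at-0, N3 stuck-at-0, N4 stuck-at-1}.
Test 2 (a=0, b=0, c=1): fault-free N0=0, N1=1, N2=1, N3=1, N4=0 → 0; observed 0. Eliminates N3 stuck-at-0, N4 stuck-at-1.
Only N0 stuck-at-0 is consistent with every test.

N0 stuck-at-0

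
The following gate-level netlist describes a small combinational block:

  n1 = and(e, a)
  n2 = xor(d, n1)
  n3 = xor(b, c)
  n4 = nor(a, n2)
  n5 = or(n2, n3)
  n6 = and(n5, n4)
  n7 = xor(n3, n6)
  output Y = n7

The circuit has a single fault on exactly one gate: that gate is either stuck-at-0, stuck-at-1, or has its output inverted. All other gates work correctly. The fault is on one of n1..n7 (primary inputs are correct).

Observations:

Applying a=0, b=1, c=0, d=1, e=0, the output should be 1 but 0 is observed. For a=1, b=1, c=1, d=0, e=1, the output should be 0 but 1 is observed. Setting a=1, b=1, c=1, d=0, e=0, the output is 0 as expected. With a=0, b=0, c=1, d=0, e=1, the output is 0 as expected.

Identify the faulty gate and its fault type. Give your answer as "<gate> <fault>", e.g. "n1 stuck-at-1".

n4 stuck-at-1

Fault-free values for test 1 (a=0, b=1, c=0, d=1, e=0): n1=0, n2=1, n3=1, n4=0, n5=1, n6=0, n7=1, giving Y=1. Observed 0.
Test 1: faults giving observed 0 are {n1 stuck-at-1, n1 inverted output, n2 stuck-at-0, n2 inverted output, n3 stuck-at-0, n3 inverted output, n4 stuck-at-1, n4 inverted output, n6 stuck-at-1, n6 inverted output, n7 stuck-at-0, n7 inverted output}.
Test 2 (a=1, b=1, c=1, d=0, e=1): fault-free n1=1, n2=1, n3=0, n4=0, n5=1, n6=0, n7=0 → 0; observed 1. Eliminates n1 stuck-at-1, n1 inverted output, n2 stuck-at-0, n2 inverted output, n3 stuck-at-0, n7 stuck-at-0.
Test 3 (a=1, b=1, c=1, d=0, e=0): fault-free n1=0, n2=0, n3=0, n4=0, n5=0, n6=0, n7=0 → 0; observed 0. Eliminates n3 inverted output, n6 stuck-at-1, n6 inverted output, n7 inverted output.
Test 4 (a=0, b=0, c=1, d=0, e=1): fault-free n1=0, n2=0, n3=1, n4=1, n5=1, n6=1, n7=0 → 0; observed 0. Eliminates n4 inverted output.
Only n4 stuck-at-1 is consistent with every test.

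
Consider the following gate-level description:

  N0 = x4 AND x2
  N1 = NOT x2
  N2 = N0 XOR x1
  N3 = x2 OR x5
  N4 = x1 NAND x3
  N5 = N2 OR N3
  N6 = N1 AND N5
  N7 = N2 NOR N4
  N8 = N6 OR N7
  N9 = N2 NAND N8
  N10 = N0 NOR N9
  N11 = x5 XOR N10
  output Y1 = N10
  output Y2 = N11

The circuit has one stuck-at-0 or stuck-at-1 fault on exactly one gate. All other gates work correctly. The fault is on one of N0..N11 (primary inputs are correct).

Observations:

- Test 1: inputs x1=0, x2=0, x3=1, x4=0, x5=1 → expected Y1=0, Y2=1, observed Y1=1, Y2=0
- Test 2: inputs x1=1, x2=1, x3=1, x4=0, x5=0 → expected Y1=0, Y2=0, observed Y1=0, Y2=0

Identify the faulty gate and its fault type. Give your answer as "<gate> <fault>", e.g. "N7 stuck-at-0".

Fault-free values for test 1 (x1=0, x2=0, x3=1, x4=0, x5=1): N0=0, N1=1, N2=0, N3=1, N4=1, N5=1, N6=1, N7=0, N8=1, N9=1, N10=0, N11=1, giving Y1=0, Y2=1. Observed Y1=1, Y2=0.
Test 1: faults giving observed Y1=1, Y2=0 are {N2 stuck-at-1, N9 stuck-at-0, N10 stuck-at-1}.
Test 2 (x1=1, x2=1, x3=1, x4=0, x5=0): fault-free N0=0, N1=0, N2=1, N3=1, N4=0, N5=1, N6=0, N7=0, N8=0, N9=1, N10=0, N11=0 → Y1=0, Y2=0; observed Y1=0, Y2=0. Eliminates N9 stuck-at-0, N10 stuck-at-1.
Only N2 stuck-at-1 is consistent with every test.

N2 stuck-at-1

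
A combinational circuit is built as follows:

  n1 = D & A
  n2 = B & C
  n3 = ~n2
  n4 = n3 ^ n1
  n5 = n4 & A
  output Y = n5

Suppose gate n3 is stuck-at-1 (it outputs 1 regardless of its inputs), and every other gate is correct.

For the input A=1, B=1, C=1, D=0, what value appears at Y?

1

Propagate with n3 forced: n1=0, n2=1, n3=1 [stuck-at-1], n4=1, n5=1.
So Y = 1. (Without the fault it would be 0.)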